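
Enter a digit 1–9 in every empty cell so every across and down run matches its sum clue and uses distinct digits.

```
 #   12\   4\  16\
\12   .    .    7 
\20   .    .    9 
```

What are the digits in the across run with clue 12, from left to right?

4 in 2 cells must be {1,3}; 16 in 2 cells must be {7,9}.
R2C2 = 3: the only remaining digit allowed by both the 20 across and the 4 down.
R1C2 = 4 − 3 = 1 completes the 4 down.
R2C1 = 20 − 12 = 8 completes the 20 across.
R1C1 = 12 − 8 = 4 completes the 12 across.

4 1 7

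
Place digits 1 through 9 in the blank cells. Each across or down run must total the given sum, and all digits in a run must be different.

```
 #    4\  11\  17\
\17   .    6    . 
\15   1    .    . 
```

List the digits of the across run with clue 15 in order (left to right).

1 5 9

4 in 2 cells must be {1,3}; 17 in 2 cells must be {8,9}.
R1C1 = 4 − 1 = 3 completes the 4 down.
R1C3 = 17 − 9 = 8 completes the 17 across.
R2C2 = 11 − 6 = 5 completes the 11 down.
R2C3 = 15 − 6 = 9 completes the 15 across.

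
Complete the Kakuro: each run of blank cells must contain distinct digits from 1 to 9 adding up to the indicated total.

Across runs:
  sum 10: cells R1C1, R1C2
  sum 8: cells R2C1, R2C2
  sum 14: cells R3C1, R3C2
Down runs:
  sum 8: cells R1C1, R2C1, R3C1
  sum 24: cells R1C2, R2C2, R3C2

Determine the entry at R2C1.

24 in 3 cells must be {7,8,9}.
The 8 across and the 24 down share only 7, so R2C2 = 7.
The 14 across and the 8 down share only 5, so R3C1 = 5.
R3C2 = 14 − 5 = 9 completes the 14 across.
R1C2 = 24 − 16 = 8 completes the 24 down.
R2C1 = 8 − 7 = 1 completes the 8 across.
R1C1 = 10 − 8 = 2 completes the 10 across.

1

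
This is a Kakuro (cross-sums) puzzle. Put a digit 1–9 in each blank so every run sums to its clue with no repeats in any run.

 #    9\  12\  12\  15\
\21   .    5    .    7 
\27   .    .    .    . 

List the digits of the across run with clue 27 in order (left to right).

3, 7, 9, 8

R2C2 = 12 − 5 = 7 completes the 12 down.
R2C4 = 15 − 7 = 8 completes the 15 down.
Given what's placed, R2C1 must be 3 to fit the 27 across and 9 down.
R2C3 = 27 − 18 = 9 completes the 27 across.
R1C1 = 9 − 3 = 6 completes the 9 down.
R1C3 = 21 − 18 = 3 completes the 21 across.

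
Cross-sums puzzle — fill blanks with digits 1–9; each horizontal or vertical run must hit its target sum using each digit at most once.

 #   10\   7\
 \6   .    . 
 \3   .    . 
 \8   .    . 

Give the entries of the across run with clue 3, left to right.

1 2

3 in 2 cells must be {1,2}; 7 in 3 cells must be {1,2,4}.
Nothing is forced directly, so branch on R2C1, whose candidates are 1 or 2. If R2C1 = 2: that forces R2C2 = 1, R3C2 = 2, R1C2 = 4, after which R3C1 would have to be in {6} for the 8 across but in {1,3,5,7} for the 10 down — contradiction. So R2C1 = 1.
R2C2 = 3 − 1 = 2 completes the 3 across.
Given what's placed, R3C2 must be 1 to fit the 8 across and 7 down.
R1C2 = 7 − 3 = 4 completes the 7 down.
R3C1 = 8 − 1 = 7 completes the 8 across.
R1C1 = 6 − 4 = 2 completes the 6 across.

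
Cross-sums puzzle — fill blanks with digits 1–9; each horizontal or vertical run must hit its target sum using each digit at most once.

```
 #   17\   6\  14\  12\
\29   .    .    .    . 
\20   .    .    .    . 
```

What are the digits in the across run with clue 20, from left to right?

29 in 4 cells must be {5,7,8,9}; 17 in 2 cells must be {8,9}.
Only 5 fits R1C2 under both its across sum 29 and down sum 6.
R2C2 = 6 − 5 = 1 completes the 6 down.
Nothing is forced directly, so branch on R1C1, whose candidates are 8 or 9. If R1C1 = 8: that forces R1C3 = 9, R1C4 = 7, R2C1 = 9, after which R2C3 would have to be in {2,3,4,6,7,8} for the 20 across but in {5} for the 14 down — contradiction. So R1C1 = 9.
R1C3 = 8: the only remaining digit allowed by both the 29 across and the 14 down.
R1C4 = 29 − 22 = 7 completes the 29 across.
R2C1 = 17 − 9 = 8 completes the 17 down.
R2C3 = 14 − 8 = 6 completes the 14 down.
R2C4 = 20 − 15 = 5 completes the 20 across.

8, 1, 6, 5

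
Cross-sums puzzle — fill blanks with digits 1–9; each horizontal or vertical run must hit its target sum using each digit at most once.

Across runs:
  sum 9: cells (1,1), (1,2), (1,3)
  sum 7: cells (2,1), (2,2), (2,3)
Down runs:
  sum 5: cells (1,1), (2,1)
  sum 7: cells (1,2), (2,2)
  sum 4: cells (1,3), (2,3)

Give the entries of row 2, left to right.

7 in 3 cells must be {1,2,4}; 4 in 2 cells must be {1,3}.
The 7 across and the 4 down share only 1, so (2,3) = 1.
(1,3) = 4 − 1 = 3 completes the 4 down.
Nothing is forced directly, so branch on (2,1), whose candidates are 2 or 4. If (2,1) = 2: then (1,1) would have to be in {1,2,4,5} for the 9 across but in {3} for the 5 down — contradiction. So (2,1) = 4.
(1,1) = 5 − 4 = 1 completes the 5 down.
(1,2) = 9 − 4 = 5 completes the 9 across.
(2,2) = 7 − 5 = 2 completes the 7 across.

4 2 1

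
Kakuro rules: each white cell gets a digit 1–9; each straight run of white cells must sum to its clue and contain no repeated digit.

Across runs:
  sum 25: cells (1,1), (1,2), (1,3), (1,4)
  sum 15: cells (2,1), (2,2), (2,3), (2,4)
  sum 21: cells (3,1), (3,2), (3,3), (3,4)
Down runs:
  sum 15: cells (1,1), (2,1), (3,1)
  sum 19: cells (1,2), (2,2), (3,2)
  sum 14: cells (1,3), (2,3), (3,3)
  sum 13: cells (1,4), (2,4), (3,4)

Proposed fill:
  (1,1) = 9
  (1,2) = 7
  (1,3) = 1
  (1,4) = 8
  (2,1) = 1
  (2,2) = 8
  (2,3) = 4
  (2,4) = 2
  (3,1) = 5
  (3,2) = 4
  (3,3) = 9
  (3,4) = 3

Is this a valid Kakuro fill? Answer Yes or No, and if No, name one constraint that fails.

Yes

Across: 9+7+1+8=25; 1+8+4+2=15; 5+4+9+3=21. Down: 9+1+5=15; 7+8+4=19; 1+4+9=14; 8+2+3=13. No digit repeats within any run.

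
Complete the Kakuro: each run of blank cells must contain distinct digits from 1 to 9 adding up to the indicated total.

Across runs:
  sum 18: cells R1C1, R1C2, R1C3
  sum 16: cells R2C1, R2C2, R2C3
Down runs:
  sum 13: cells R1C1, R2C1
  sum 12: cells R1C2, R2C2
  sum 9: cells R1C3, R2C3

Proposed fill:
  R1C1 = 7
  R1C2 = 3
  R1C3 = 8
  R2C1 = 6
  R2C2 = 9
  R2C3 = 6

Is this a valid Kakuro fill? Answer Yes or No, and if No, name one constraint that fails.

No — the across run R2C1–R2C3 sums to 21, not 16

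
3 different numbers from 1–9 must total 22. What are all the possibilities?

{5,8,9}; {6,7,9}

3 distinct digits from 1–9 sum between 6 and 24.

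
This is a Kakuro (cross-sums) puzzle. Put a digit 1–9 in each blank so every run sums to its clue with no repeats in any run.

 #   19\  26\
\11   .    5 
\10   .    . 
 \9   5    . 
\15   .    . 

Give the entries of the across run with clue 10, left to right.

R1C1 = 11 − 5 = 6 completes the 11 across.
R3C2 = 9 − 5 = 4 completes the 9 across.
Given what's placed, R4C1 must be 7 to fit the 15 across and 19 down.
R4C2 = 15 − 7 = 8 completes the 15 across.
R2C1 = 19 − 18 = 1 completes the 19 down.
R2C2 = 10 − 1 = 9 completes the 10 across.

1 9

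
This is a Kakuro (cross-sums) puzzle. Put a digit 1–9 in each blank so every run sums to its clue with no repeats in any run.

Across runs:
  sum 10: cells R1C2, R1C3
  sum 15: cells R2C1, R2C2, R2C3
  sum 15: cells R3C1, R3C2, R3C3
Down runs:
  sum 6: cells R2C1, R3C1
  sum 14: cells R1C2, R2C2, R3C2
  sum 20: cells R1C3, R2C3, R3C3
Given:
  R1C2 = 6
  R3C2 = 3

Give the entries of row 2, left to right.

R1C3 = 10 − 6 = 4 completes the 10 across.
R2C2 = 14 − 9 = 5 completes the 14 down.
R3C3 = 7: the only remaining digit allowed by both the 15 across and the 20 down.
R2C3 = 20 − 11 = 9 completes the 20 down.
R3C1 = 15 − 10 = 5 completes the 15 across.
R2C1 = 15 − 14 = 1 completes the 15 across.

1, 5, 9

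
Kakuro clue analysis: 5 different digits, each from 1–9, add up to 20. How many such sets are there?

6

5 distinct digits from 1–9 sum between 15 and 35.
Enumerating: {1,2,3,5,9}, {1,2,3,6,8}, {1,2,4,5,8}, {1,2,4,6,7}, {1,3,4,5,7}, {2,3,4,5,6}.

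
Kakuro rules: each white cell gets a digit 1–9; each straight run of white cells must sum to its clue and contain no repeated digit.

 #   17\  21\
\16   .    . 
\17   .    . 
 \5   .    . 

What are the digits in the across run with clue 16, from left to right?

16 in 2 cells must be {7,9}; 17 in 2 cells must be {8,9}.
The 5 across and the 21 down share only 4, so R3C2 = 4.
Given what's placed, R1C2 must be 9 to fit the 16 across and 21 down.
R2C2 = 21 − 13 = 8 completes the 21 down.
R3C1 = 5 − 4 = 1 completes the 5 across.
R1C1 = 16 − 9 = 7 completes the 16 across.
R2C1 = 17 − 8 = 9 completes the 17 across.

7 9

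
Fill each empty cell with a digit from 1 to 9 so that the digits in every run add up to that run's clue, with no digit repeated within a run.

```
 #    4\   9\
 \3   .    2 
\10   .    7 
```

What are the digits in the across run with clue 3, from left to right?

3 in 2 cells must be {1,2}; 4 in 2 cells must be {1,3}.
R1C1 = 3 − 2 = 1 completes the 3 across.
R2C1 = 10 − 7 = 3 completes the 10 across.

1, 2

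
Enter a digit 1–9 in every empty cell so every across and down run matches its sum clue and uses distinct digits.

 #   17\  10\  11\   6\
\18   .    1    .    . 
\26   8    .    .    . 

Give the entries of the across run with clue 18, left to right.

9 1 6 2

17 in 2 cells must be {8,9}.
R1C1 = 17 − 8 = 9 completes the 17 down.
R2C2 = 10 − 1 = 9 completes the 10 down.
No cell is forced outright now. R1C4 can only be 2 or 5 (the digits allowed by both its 18 across and its 6 down). If R1C4 = 5: that forces R1C3 = 3, after which R2C3 would have to be in {2,3,4,5,6,7} for the 26 across but in {8} for the 11 down — contradiction. So R1C4 = 2.
R1C3 = 18 − 12 = 6 completes the 18 across.
R2C3 = 11 − 6 = 5 completes the 11 down.
R2C4 = 26 − 22 = 4 completes the 26 across.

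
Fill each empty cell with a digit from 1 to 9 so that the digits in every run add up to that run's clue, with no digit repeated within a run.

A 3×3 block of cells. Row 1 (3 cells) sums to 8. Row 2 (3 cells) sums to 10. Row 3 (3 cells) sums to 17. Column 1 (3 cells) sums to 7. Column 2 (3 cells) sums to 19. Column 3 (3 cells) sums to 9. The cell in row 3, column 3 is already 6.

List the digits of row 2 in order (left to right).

1 7 2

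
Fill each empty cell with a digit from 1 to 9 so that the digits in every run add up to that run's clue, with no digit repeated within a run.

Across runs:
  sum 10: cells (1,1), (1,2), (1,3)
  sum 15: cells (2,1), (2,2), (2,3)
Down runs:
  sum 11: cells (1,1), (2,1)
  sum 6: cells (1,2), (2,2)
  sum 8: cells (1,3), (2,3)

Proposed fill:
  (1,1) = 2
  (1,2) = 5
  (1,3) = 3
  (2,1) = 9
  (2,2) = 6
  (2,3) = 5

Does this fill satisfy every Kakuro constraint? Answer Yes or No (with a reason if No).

No — the down run (1,2)–(2,2) sums to 11, not 6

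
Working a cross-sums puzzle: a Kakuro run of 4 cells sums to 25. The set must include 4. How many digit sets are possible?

2

4 distinct digits from 1–9 sum between 10 and 30.
Keeping only sets containing 4.
Enumerating: {4,5,7,9}, {4,6,7,8}.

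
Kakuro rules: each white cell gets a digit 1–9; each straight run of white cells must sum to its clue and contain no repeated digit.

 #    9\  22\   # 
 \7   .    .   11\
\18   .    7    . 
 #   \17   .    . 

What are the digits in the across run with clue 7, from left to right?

17 in 2 cells must be {8,9}.
Given what's placed, R1C2 must be 6 to fit the 7 across and 22 down.
R3C2 = 22 − 13 = 9 completes the 22 down.
R3C3 = 17 − 9 = 8 completes the 17 across.
R1C1 = 7 − 6 = 1 completes the 7 across.
R2C1 = 9 − 1 = 8 completes the 9 down.
R2C3 = 18 − 15 = 3 completes the 18 across.

1, 6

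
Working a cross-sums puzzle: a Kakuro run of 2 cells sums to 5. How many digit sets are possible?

2

2 distinct digits from 1–9 sum between 3 and 17.
Enumerating: {1,4}, {2,3}.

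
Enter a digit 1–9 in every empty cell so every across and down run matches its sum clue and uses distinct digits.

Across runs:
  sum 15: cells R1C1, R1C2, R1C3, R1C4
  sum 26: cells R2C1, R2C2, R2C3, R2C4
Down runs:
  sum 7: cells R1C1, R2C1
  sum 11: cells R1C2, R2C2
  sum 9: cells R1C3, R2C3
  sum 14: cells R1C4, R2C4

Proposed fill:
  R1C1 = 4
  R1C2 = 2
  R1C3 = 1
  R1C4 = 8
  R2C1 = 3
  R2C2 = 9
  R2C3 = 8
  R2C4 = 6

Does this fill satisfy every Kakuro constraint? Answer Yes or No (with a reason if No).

Across: 4+2+1+8=15; 3+9+8+6=26. Down: 4+3=7; 2+9=11; 1+8=9; 8+6=14. No digit repeats within any run.

Yes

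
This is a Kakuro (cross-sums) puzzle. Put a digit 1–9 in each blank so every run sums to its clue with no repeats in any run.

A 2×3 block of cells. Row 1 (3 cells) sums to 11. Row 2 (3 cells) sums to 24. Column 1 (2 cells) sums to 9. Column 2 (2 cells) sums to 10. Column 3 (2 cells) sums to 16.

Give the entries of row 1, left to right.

1 3 7

24 in 3 cells must be {7,8,9}; 16 in 2 cells must be {7,9}.
The 11 across and the 16 down share only 7, so (1,3) = 7.
(2,3) = 16 − 7 = 9 completes the 16 down.
Nothing is forced directly, so branch on (2,1), whose candidates are 7 or 8. If (2,1) = 7: then (1,1) would have to be in {1,3} for the 11 across but in {2} for the 9 down — contradiction. So (2,1) = 8.
(1,1) = 9 − 8 = 1 completes the 9 down.
(1,2) = 11 − 8 = 3 completes the 11 across.
(2,2) = 24 − 17 = 7 completes the 24 across.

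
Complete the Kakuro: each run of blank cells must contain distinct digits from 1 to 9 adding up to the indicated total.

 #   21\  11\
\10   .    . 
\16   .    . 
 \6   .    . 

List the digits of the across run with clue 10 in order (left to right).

16 in 2 cells must be {7,9}.
The 16 across and the 11 down share only 7, so R2C2 = 7.
Given what's placed, R3C2 must be 1 to fit the 6 across and 11 down.
R1C2 = 11 − 8 = 3 completes the 11 down.
R2C1 = 16 − 7 = 9 completes the 16 across.
R3C1 = 6 − 1 = 5 completes the 6 across.
R1C1 = 10 − 3 = 7 completes the 10 across.

7, 3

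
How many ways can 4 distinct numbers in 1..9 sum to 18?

11

4 distinct digits from 1–9 sum between 10 and 30.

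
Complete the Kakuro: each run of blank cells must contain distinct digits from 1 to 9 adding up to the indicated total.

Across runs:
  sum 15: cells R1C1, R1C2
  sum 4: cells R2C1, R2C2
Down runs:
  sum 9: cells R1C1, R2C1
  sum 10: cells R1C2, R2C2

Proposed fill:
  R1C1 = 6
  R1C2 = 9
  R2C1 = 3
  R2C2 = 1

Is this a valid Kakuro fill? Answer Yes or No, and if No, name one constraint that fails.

Across: 6+9=15; 3+1=4. Down: 6+3=9; 9+1=10. No digit repeats within any run.

Yes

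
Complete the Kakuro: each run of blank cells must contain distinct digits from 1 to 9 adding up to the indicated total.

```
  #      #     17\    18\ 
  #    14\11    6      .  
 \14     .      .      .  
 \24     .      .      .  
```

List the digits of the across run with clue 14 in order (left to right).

24 in 3 cells must be {7,8,9}.
R1C3 = 11 − 6 = 5 completes the 11 across.
No cell is forced outright now. R3C1 can only be 8 or 9 (the digits allowed by both its 24 across and its 14 down). If R3C1 = 8: that forces R2C1 = 6, R2C3 = 7, after which R3C3 would have to be in {7,9} for the 24 across but in {6} for the 18 down — contradiction. So R3C1 = 9.
R2C1 = 14 − 9 = 5 completes the 14 down.
R3C3 = 7: the only remaining digit allowed by both the 24 across and the 18 down.
R2C3 = 18 − 12 = 6 completes the 18 down.
R3C2 = 24 − 16 = 8 completes the 24 across.
R2C2 = 14 − 11 = 3 completes the 14 across.

5, 3, 6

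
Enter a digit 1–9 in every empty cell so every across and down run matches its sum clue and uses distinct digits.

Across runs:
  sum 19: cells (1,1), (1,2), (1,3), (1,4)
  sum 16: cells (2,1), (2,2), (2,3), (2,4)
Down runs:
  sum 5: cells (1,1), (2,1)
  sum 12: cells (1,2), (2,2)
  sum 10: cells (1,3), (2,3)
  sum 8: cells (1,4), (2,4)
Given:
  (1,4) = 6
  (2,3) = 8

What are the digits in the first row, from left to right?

(1,3) = 10 − 8 = 2 completes the 10 down.
(2,4) = 8 − 6 = 2 completes the 8 down.
(2,1) = 1: the only remaining digit allowed by both the 16 across and the 5 down.
(2,2) = 16 − 11 = 5 completes the 16 across.
(1,1) = 5 − 1 = 4 completes the 5 down.
(1,2) = 19 − 12 = 7 completes the 19 across.

4 7 2 6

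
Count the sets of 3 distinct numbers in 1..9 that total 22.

2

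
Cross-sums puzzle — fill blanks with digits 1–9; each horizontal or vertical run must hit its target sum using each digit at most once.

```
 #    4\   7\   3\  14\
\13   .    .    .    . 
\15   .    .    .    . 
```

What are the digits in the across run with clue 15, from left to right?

1 3 2 9

4 in 2 cells must be {1,3}; 3 in 2 cells must be {1,2}.
Nothing is forced directly, so branch on R2C3, whose candidates are 1 or 2. If R2C3 = 1: that forces R1C3 = 2, R1C4 = 6, R2C1 = 3, after which R2C4 would have to be in {2,4,5,6,7,9} for the 15 across but in {8} for the 14 down — contradiction. So R2C3 = 2.
R1C3 = 3 − 2 = 1 completes the 3 down.
Given what's placed, R1C1 must be 3 to fit the 13 across and 4 down.
R1C4 = 5: the only remaining digit allowed by both the 13 across and the 14 down.
R2C1 = 4 − 3 = 1 completes the 4 down.
R2C4 = 14 − 5 = 9 completes the 14 down.
R1C2 = 13 − 9 = 4 completes the 13 across.
R2C2 = 15 − 12 = 3 completes the 15 across.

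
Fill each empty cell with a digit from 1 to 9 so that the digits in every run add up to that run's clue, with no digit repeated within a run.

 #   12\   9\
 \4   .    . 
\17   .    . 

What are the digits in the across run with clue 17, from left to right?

9, 8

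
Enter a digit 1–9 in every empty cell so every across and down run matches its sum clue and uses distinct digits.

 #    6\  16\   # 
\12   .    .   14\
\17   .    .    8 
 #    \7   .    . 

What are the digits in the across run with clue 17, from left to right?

R3C3 = 14 − 8 = 6 completes the 14 down.
R3C2 = 7 − 6 = 1 completes the 7 across.
No cell is forced outright now. R1C1 can only be 4 or 5 (the digits allowed by both its 12 across and its 6 down). If R1C1 = 5: that forces R1C2 = 7, after which R2C1 would have to be in {2,3,4,5,6,7} for the 17 across but in {1} for the 6 down — contradiction. So R1C1 = 4.
R1C2 = 12 − 4 = 8 completes the 12 across.
R2C1 = 6 − 4 = 2 completes the 6 down.
R2C2 = 17 − 10 = 7 completes the 17 across.

2, 7, 8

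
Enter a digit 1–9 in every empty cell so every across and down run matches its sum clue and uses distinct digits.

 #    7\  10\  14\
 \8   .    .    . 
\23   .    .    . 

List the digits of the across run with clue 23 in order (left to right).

23 in 3 cells must be {6,8,9}.
The 8 across and the 14 down share only 5, so R1C3 = 5.
The 23 across and the 7 down share only 6, so R2C1 = 6.
R2C3 = 14 − 5 = 9 completes the 14 down.
R1C1 = 7 − 6 = 1 completes the 7 down.
R1C2 = 8 − 6 = 2 completes the 8 across.
R2C2 = 23 − 15 = 8 completes the 23 across.

6 8 9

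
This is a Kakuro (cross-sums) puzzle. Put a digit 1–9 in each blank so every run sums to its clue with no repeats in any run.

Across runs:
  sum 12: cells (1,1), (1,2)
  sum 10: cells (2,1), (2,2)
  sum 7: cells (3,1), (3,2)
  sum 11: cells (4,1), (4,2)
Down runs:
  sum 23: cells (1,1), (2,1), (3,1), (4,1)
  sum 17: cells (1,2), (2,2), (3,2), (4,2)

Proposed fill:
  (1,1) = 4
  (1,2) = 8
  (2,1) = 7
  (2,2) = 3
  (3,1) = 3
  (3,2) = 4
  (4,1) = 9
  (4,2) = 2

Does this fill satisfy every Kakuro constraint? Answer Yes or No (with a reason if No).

Yes

Across: 4+8=12; 7+3=10; 3+4=7; 9+2=11. Down: 4+7+3+9=23; 8+3+4+2=17. No digit repeats within any run.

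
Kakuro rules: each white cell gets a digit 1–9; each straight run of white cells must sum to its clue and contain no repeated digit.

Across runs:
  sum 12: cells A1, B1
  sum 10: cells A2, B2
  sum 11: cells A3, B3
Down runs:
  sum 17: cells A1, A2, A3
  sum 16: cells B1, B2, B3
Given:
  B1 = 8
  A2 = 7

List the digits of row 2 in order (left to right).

A1 = 12 − 8 = 4 completes the 12 across.
B2 = 10 − 7 = 3 completes the 10 across.
A3 = 17 − 11 = 6 completes the 17 down.
B3 = 11 − 6 = 5 completes the 11 across.

7, 3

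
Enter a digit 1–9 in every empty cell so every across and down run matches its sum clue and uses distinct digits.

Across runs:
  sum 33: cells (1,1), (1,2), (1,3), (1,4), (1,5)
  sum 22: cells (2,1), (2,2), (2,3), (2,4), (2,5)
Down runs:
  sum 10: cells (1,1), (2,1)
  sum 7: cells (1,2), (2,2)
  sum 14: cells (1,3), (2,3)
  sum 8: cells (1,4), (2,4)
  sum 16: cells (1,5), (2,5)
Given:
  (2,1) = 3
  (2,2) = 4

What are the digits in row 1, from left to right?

16 in 2 cells must be {7,9}.
(1,1) = 10 − 3 = 7 completes the 10 down.
(1,2) = 7 − 4 = 3 completes the 7 down.
Given what's placed, (1,4) must be 6 to fit the 33 across and 8 down.
(1,5) = 9: the only remaining digit allowed by both the 33 across and the 16 down.
(2,4) = 8 − 6 = 2 completes the 8 down.
(2,5) = 16 − 9 = 7 completes the 16 down.
(1,3) = 33 − 25 = 8 completes the 33 across.

7 3 8 6 9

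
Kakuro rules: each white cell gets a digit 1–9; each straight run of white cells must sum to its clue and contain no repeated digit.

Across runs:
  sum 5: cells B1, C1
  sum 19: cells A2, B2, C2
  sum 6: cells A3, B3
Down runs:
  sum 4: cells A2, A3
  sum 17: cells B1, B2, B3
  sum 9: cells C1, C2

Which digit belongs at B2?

9

4 in 2 cells must be {1,3}.
The 19 across and the 4 down share only 3, so A2 = 3.
C2 = 7: the only remaining digit allowed by both the 19 across and the 9 down.
A3 = 4 − 3 = 1 completes the 4 down.
B3 = 6 − 1 = 5 completes the 6 across.
C1 = 9 − 7 = 2 completes the 9 down.
B2 = 19 − 10 = 9 completes the 19 across.
B1 = 5 − 2 = 3 completes the 5 across.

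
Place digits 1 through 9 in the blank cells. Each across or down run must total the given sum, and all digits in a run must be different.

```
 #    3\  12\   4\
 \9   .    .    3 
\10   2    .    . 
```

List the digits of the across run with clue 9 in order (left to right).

1 5 3

3 in 2 cells must be {1,2}; 4 in 2 cells must be {1,3}.
R1C1 = 3 − 2 = 1 completes the 3 down.
R1C2 = 9 − 4 = 5 completes the 9 across.
R2C2 = 12 − 5 = 7 completes the 12 down.
R2C3 = 10 − 9 = 1 completes the 10 across.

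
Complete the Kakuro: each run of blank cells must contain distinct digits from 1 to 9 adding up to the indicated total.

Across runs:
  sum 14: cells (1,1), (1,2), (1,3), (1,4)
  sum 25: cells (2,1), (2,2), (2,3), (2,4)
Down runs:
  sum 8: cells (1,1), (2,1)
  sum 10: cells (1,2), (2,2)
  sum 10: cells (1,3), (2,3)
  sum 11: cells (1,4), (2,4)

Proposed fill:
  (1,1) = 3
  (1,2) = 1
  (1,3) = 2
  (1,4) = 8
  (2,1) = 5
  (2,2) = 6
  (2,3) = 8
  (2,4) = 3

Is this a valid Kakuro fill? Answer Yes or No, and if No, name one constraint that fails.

No — the down run (1,2)–(2,2) sums to 7, not 10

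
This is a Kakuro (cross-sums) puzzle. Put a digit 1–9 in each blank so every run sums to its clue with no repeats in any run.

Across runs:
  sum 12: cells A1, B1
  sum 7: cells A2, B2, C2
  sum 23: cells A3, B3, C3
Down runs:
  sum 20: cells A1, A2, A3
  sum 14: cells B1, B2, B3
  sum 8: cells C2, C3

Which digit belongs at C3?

6

7 in 3 cells must be {1,2,4}; 23 in 3 cells must be {6,8,9}.
Only 4 fits A2 under both its across sum 7 and down sum 20.
Given what's placed, A3 must be 9 to fit the 23 across and 20 down.
C3 = 6: the only remaining digit allowed by both the 23 across and the 8 down.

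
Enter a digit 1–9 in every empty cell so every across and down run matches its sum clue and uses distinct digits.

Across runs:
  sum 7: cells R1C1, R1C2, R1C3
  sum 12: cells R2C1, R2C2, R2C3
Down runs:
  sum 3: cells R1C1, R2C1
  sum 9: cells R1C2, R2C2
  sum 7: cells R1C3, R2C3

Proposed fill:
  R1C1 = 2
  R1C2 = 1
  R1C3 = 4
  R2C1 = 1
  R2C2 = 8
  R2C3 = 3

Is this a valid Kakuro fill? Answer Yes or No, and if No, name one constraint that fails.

Across: 2+1+4=7; 1+8+3=12. Down: 2+1=3; 1+8=9; 4+3=7. No digit repeats within any run.

Yes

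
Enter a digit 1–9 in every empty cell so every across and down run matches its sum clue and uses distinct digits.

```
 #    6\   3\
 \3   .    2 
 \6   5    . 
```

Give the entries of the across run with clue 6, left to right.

5 1

3 in 2 cells must be {1,2}.
R1C1 = 3 − 2 = 1 completes the 3 across.
R2C2 = 6 − 5 = 1 completes the 6 across.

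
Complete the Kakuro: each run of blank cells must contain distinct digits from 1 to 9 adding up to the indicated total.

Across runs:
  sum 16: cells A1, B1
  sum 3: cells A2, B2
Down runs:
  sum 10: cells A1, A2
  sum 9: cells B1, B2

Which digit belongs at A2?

1

16 in 2 cells must be {7,9}; 3 in 2 cells must be {1,2}.
The 16 across and the 9 down share only 7, so B1 = 7.
B2 = 9 − 7 = 2 completes the 9 down.
A1 = 16 − 7 = 9 completes the 16 across.
A2 = 3 − 2 = 1 completes the 3 across.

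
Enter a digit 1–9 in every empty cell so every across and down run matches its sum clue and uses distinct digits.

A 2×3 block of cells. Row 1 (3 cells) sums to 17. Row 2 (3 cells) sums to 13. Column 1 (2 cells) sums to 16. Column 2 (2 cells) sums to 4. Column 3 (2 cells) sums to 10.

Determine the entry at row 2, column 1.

16 in 2 cells must be {7,9}; 4 in 2 cells must be {1,3}.
Nothing is forced directly, so branch on (1,2), whose candidates are 1 or 3. If (1,2) = 3: that forces (1,1) = 9, after which (1,3) would have to be in {5} for the 17 across but in {1,2,3,4,6,7,8,9} for the 10 down — contradiction. So (1,2) = 1.
(2,2) = 4 − 1 = 3 completes the 4 down.
Given what's placed, (2,1) must be 9 to fit the 13 across and 16 down.
(2,3) = 13 − 12 = 1 completes the 13 across.
(1,1) = 16 − 9 = 7 completes the 16 down.
(1,3) = 17 − 8 = 9 completes the 17 across.

9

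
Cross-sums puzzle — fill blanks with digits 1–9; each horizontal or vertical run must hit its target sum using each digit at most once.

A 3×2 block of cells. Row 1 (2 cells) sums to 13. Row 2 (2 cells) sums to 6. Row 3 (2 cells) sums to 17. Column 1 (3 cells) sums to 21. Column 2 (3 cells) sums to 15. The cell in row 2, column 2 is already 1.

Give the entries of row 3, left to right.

17 in 2 cells must be {8,9}.
(2,1) = 6 − 1 = 5 completes the 6 across.
(3,1) = 9: the only remaining digit allowed by both the 17 across and the 21 down.
(3,2) = 17 − 9 = 8 completes the 17 across.
(1,1) = 21 − 14 = 7 completes the 21 down.
(1,2) = 13 − 7 = 6 completes the 13 across.

9 8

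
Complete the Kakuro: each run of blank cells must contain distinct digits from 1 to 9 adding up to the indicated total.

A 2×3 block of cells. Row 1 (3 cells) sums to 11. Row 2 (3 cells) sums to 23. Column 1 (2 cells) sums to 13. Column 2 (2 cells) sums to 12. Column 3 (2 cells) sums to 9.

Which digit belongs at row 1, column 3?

1

23 in 3 cells must be {6,8,9}.
Nothing is forced directly, so branch on (2,2), whose candidates are 8 or 9. If (2,2) = 8: that forces (1,2) = 4, (2,3) = 6, after which (1,3) would have to be in {1,2,5,6} for the 11 across but in {3} for the 9 down — contradiction. So (2,2) = 9.
(1,2) = 12 − 9 = 3 completes the 12 down.
Nothing is forced directly, so branch on (2,1), whose candidates are 6 or 8. If (2,1) = 8: then (1,1) would have to be in {1,2,6,7} for the 11 across but in {5} for the 13 down — contradiction. So (2,1) = 6.
(1,1) = 13 − 6 = 7 completes the 13 down.
(1,3) = 11 − 10 = 1 completes the 11 across.
(2,3) = 23 − 15 = 8 completes the 23 across.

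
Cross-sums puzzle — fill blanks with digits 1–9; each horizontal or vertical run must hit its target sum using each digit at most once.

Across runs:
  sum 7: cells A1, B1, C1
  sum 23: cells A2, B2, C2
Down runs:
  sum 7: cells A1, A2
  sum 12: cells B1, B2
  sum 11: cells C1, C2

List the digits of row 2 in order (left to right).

6, 8, 9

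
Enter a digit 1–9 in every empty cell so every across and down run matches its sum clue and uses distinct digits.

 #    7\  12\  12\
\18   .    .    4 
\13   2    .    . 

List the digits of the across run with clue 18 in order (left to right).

R1C1 = 7 − 2 = 5 completes the 7 down.
R1C2 = 18 − 9 = 9 completes the 18 across.
R2C2 = 12 − 9 = 3 completes the 12 down.
R2C3 = 13 − 5 = 8 completes the 13 across.

5 9 4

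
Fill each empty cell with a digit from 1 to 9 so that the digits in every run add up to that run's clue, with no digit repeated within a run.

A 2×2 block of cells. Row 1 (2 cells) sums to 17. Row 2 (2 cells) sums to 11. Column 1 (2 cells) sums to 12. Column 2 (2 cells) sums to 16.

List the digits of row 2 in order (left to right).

4 7

17 in 2 cells must be {8,9}; 16 in 2 cells must be {7,9}.
The 17 across and the 16 down share only 9, so (1,2) = 9.
(2,2) = 16 − 9 = 7 completes the 16 down.
(1,1) = 17 − 9 = 8 completes the 17 across.
(2,1) = 11 − 7 = 4 completes the 11 across.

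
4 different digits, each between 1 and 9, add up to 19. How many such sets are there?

11

4 distinct digits from 1–9 sum between 10 and 30.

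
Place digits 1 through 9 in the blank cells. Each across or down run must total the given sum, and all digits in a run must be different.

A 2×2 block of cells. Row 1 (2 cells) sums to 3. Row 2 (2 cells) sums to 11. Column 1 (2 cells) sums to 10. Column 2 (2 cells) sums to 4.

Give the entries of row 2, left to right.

8 3

3 in 2 cells must be {1,2}; 4 in 2 cells must be {1,3}.
The 3 across and the 4 down share only 1, so (1,2) = 1.
(2,2) = 4 − 1 = 3 completes the 4 down.
(1,1) = 3 − 1 = 2 completes the 3 across.
(2,1) = 11 − 3 = 8 completes the 11 across.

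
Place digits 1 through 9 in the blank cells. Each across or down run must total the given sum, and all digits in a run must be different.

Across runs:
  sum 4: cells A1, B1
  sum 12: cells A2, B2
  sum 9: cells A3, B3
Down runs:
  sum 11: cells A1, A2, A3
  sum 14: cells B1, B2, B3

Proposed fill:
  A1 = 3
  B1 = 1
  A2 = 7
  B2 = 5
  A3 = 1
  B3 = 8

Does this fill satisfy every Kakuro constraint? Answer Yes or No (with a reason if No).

Yes

Across: 3+1=4; 7+5=12; 1+8=9. Down: 3+7+1=11; 1+5+8=14. No digit repeats within any run.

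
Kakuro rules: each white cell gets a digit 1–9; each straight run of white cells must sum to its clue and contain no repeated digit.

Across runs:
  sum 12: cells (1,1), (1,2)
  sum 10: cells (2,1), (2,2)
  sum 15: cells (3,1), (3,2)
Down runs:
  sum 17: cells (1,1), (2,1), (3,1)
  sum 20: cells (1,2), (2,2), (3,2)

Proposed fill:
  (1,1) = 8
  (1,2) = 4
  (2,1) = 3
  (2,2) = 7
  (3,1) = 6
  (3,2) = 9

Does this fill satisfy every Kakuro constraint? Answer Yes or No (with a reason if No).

Yes

Across: 8+4=12; 3+7=10; 6+9=15. Down: 8+3+6=17; 4+7+9=20. No digit repeats within any run.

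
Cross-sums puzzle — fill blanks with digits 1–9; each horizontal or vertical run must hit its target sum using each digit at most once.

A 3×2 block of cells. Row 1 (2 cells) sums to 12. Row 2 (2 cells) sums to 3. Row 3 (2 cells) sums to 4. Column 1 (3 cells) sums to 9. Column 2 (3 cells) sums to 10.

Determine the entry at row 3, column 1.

3

3 in 2 cells must be {1,2}; 4 in 2 cells must be {1,3}.
Nothing is forced directly, so branch on (2,1), whose candidates are 1 or 2. If (2,1) = 2: that forces (2,2) = 1, (3,2) = 3, after which (1,2) would have to be in {3,4,5,7,8,9} for the 12 across but in {6} for the 10 down — contradiction. So (2,1) = 1.
(2,2) = 3 − 1 = 2 completes the 3 across.
Given what's placed, (3,1) must be 3 to fit the 4 across and 9 down.
(3,2) = 4 − 3 = 1 completes the 4 across.
(1,1) = 9 − 4 = 5 completes the 9 down.
(1,2) = 12 − 5 = 7 completes the 12 across.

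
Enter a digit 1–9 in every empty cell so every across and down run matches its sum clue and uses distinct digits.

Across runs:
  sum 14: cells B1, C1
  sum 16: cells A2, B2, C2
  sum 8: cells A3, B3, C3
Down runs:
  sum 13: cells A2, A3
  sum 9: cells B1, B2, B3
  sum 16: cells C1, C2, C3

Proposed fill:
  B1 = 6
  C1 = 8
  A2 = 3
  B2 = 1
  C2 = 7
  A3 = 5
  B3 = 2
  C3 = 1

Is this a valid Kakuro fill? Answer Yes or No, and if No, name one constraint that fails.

No — the down run A2–A3 sums to 8, not 13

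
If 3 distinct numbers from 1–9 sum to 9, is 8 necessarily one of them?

Counterexample: {1,2,6} sums to 9 without using 8.

No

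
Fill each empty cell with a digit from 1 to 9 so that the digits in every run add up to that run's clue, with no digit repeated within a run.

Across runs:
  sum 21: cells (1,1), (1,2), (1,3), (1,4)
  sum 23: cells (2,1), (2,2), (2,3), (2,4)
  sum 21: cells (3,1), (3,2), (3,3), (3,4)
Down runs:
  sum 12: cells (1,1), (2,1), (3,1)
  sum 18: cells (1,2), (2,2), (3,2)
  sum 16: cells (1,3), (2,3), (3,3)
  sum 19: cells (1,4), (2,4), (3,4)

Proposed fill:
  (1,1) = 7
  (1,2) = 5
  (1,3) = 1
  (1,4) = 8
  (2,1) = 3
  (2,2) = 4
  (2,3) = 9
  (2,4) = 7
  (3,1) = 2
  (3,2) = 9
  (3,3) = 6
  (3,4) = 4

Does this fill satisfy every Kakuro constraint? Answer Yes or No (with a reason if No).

Yes

Across: 7+5+1+8=21; 3+4+9+7=23; 2+9+6+4=21. Down: 7+3+2=12; 5+4+9=18; 1+9+6=16; 8+7+4=19. No digit repeats within any run.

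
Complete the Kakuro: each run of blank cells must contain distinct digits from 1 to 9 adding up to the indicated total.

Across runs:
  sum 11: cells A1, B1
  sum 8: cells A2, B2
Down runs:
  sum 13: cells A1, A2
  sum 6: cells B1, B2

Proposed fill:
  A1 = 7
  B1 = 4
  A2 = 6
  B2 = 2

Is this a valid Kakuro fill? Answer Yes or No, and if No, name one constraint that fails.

Across: 7+4=11; 6+2=8. Down: 7+6=13; 4+2=6. No digit repeats within any run.

Yes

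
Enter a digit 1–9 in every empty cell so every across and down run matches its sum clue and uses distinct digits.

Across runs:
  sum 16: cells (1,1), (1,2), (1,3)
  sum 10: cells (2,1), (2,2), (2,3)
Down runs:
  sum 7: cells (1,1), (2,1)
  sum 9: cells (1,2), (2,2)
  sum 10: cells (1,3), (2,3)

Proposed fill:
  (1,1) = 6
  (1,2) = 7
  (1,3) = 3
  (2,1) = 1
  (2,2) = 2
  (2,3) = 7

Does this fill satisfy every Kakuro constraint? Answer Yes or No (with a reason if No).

Yes

Across: 6+7+3=16; 1+2+7=10. Down: 6+1=7; 7+2=9; 3+7=10. No digit repeats within any run.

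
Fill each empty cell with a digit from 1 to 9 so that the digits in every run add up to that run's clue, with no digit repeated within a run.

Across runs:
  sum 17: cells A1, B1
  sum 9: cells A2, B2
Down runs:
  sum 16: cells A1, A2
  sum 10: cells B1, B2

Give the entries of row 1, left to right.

9, 8

17 in 2 cells must be {8,9}; 16 in 2 cells must be {7,9}.
The 17 across and the 16 down share only 9, so A1 = 9.
B1 = 17 − 9 = 8 completes the 17 across.
A2 = 16 − 9 = 7 completes the 16 down.
B2 = 9 − 7 = 2 completes the 9 across.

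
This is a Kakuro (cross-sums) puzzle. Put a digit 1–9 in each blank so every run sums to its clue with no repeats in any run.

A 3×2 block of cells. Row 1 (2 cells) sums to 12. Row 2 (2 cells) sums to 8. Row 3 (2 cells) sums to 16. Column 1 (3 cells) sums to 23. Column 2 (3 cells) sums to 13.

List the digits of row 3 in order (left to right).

9 7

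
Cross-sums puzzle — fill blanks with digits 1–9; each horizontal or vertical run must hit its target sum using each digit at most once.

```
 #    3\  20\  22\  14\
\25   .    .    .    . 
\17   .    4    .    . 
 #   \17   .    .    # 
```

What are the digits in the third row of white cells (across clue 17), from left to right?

17 in 2 cells must be {8,9}; 3 in 2 cells must be {1,2}.
Given what's placed, R3C2 must be 9 to fit the 17 across and 20 down.
R3C3 = 17 − 9 = 8 completes the 17 across.

9, 8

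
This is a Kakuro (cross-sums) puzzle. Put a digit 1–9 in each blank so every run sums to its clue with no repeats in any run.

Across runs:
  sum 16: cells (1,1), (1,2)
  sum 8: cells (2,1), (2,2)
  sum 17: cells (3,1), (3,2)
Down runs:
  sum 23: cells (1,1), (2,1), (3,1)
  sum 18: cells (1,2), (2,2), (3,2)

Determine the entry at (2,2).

2

16 in 2 cells must be {7,9}; 17 in 2 cells must be {8,9}; 23 in 3 cells must be {6,8,9}.
The 16 across and the 23 down share only 9, so (1,1) = 9.
(1,2) = 16 − 9 = 7 completes the 16 across.
Given what's placed, (2,1) must be 6 to fit the 8 across and 23 down.
(2,2) = 8 − 6 = 2 completes the 8 across.
(3,1) = 23 − 15 = 8 completes the 23 down.
(3,2) = 17 − 8 = 9 completes the 17 across.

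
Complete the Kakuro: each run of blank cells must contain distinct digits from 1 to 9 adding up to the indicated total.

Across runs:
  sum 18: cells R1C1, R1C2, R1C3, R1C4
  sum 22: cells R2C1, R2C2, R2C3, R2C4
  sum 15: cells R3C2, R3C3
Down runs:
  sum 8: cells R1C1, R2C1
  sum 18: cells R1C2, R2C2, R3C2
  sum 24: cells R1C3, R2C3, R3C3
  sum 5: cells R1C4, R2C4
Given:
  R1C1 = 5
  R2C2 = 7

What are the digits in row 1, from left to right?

24 in 3 cells must be {7,8,9}.
R2C1 = 8 − 5 = 3 completes the 8 down.
Given what's placed, R2C3 must be 8 to fit the 22 across and 24 down.
R2C4 = 22 − 18 = 4 completes the 22 across.
R1C4 = 5 − 4 = 1 completes the 5 down.
Given what's placed, R1C3 must be 9 to fit the 18 across and 24 down.
R3C3 = 24 − 17 = 7 completes the 24 down.
R1C2 = 18 − 15 = 3 completes the 18 across.

5, 3, 9, 1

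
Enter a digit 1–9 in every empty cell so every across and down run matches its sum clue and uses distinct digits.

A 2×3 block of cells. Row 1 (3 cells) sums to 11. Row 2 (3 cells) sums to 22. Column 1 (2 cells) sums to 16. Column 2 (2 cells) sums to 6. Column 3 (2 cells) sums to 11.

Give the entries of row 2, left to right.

9 5 8

16 in 2 cells must be {7,9}.
The 11 across and the 16 down share only 7, so (1,1) = 7.
Given what's placed, (1,2) must be 1 to fit the 11 across and 6 down.
(1,3) = 11 − 8 = 3 completes the 11 across.
(2,1) = 16 − 7 = 9 completes the 16 down.
(2,2) = 6 − 1 = 5 completes the 6 down.
(2,3) = 22 − 14 = 8 completes the 22 across.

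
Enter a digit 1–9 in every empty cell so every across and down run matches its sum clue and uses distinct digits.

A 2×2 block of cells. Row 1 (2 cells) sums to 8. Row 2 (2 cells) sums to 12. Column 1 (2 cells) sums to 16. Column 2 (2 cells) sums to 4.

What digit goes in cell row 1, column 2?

1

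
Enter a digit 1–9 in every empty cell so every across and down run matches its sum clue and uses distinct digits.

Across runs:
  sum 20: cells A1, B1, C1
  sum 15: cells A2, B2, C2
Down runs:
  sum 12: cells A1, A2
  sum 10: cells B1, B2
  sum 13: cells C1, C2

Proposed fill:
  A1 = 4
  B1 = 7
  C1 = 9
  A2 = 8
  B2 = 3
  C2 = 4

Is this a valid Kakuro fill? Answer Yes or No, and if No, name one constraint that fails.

Yes

Across: 4+7+9=20; 8+3+4=15. Down: 4+8=12; 7+3=10; 9+4=13. No digit repeats within any run.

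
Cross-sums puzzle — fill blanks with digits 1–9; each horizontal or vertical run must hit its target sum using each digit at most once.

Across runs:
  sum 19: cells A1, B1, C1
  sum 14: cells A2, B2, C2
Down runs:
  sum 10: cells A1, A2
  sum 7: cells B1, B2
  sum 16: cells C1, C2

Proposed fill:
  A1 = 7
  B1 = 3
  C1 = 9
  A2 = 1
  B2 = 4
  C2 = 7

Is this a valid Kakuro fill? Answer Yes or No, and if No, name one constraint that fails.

No — the across run A2–C2 sums to 12, not 14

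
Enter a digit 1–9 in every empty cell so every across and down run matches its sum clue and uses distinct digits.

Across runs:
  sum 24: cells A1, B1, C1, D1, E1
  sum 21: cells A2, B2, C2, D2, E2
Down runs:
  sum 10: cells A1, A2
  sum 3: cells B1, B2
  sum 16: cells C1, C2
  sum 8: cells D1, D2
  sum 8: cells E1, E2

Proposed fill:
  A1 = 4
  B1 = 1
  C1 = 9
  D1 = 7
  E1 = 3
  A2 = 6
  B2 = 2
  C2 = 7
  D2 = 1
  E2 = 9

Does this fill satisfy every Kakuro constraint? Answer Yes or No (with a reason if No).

No — the across run A2–E2 sums to 25, not 21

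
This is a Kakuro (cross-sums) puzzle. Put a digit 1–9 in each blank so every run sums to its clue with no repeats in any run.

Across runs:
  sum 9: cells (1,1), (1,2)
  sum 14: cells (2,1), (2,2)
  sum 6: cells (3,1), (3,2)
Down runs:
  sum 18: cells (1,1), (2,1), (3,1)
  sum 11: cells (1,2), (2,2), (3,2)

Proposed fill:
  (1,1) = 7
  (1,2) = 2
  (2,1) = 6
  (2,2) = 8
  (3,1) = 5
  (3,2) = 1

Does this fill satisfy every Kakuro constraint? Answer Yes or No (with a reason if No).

Across: 7+2=9; 6+8=14; 5+1=6. Down: 7+6+5=18; 2+8+1=11. No digit repeats within any run.

Yes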